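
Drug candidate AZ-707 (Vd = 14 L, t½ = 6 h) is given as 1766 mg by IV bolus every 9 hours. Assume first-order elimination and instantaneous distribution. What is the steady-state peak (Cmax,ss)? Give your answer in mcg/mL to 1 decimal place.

195.1 mcg/mL

k = ln2/t½ = ln2/6 ≈ 0.115525 h⁻¹; fraction remaining f = e^(−kτ) = e^(−0.115525×9) ≈ 0.3536.
Accumulation ratio R = 1/(1 − f) ≈ 1/0.6464 ≈ 1.5470.
Each bolus raises the concentration by D/Vd = 1766/14 ≈ 126.143 mcg/mL.
Cmax,ss = C₀/(1 − f) ≈ 126.143/0.6464 ≈ 195.147 mcg/mL.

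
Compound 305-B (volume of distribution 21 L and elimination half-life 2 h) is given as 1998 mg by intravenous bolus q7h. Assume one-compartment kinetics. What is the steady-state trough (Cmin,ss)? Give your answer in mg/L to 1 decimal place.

9.2 mg/L

τ/t½ = 7/2 ≈ 3.5, so fraction remaining f = (1/2)^(7/2) ≈ 0.0884.
Single-dose peak C₀ = D/Vd = 1998/21 ≈ 95.143 mg/L.
Steady-state trough Cmin,ss = C₀·f/(1−f) ≈ 95.143 × 0.0884/0.9116 ≈ 9.226 mg/L.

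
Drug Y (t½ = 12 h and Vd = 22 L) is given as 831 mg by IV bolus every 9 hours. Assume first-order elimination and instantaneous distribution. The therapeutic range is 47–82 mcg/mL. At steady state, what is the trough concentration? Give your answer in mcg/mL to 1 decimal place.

Over one 9-h interval, 9/12 ≈ 0.75 half-lives elapse, leaving f ≈ 0.5946 of each dose.
At steady state, accumulation factor R = 1/(1 − e^(−kτ)) ≈ 2.4667.
Single-dose peak C₀ = D/Vd = 831/22 ≈ 37.773 mcg/mL.
Cmax,ss = C₀/(1 − f) ≈ 37.773/0.4054 ≈ 93.175 mcg/mL.
One interval later, Cmin,ss = Cmax,ss·e^(−kτ) ≈ 93.175 × 0.5946 ≈ 55.402 mcg/mL.
Trough 55.4 mcg/mL vs MEC 47 mcg/mL: adequate.

55.4 mcg/mL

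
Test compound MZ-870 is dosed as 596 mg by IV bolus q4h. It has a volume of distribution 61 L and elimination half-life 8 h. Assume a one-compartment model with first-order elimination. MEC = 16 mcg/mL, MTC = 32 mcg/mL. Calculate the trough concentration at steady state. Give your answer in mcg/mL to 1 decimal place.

k = ln2/t½ = ln2/8 ≈ 0.086643 h⁻¹; fraction remaining f = e^(−kτ) = e^(−0.086643×4) ≈ 0.7071.
Each bolus raises the concentration by D/Vd = 596/61 ≈ 9.770 mcg/mL.
Steady-state trough Cmin,ss = C₀·f/(1−f) ≈ 9.770 × 0.7071/0.2929 ≈ 23.586 mcg/mL.
Trough 23.6 mcg/mL vs MEC 16 mcg/mL: adequate.

23.6 mcg/mL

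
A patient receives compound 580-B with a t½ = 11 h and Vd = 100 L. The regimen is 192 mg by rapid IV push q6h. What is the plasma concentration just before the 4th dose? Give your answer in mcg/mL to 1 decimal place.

f = (1/2)^(τ/t½) = (1/2)^(6/11) ≈ 0.6852.
C₀ = D/Vd = 192/100 ≈ 1.920 mcg/mL.
Before the 4th dose, 3 doses have been given. Superposition: Cmin = C₀·(f + f² + … + f^3).
≈ 1.920 × (0.6852 + 0.4695 + 0.3217) ≈ 1.920 × 1.4764 ≈ 2.835 mcg/mL.

2.8 mcg/mL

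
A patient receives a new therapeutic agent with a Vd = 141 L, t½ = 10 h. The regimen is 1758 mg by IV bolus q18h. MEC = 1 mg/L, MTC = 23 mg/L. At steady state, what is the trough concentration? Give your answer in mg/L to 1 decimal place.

τ/t½ = 18/10 ≈ 1.8, so fraction remaining f = (1/2)^(18/10) ≈ 0.2872.
At steady state, accumulation factor R = 1/(1 − e^(−kτ)) ≈ 1.4029.
Single-dose peak C₀ = D/Vd = 1758/141 ≈ 12.468 mg/L.
Steady-state peak Cmax,ss = C₀·R ≈ 12.468 × 1.4029 ≈ 17.491 mg/L.
Steady-state trough Cmin,ss = Cmax,ss·f ≈ 17.491 × 0.2872 ≈ 5.023 mg/L.
Trough 5.0 mg/L vs MEC 1 mg/L: adequate.

5.0 mg/L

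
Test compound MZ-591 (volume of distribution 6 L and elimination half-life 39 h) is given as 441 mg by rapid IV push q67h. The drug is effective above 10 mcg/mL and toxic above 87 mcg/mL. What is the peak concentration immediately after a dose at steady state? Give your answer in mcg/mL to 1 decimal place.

105.6 mcg/mL

k = ln2/t½ = ln2/39 ≈ 0.017773 h⁻¹; fraction remaining f = e^(−kτ) = e^(−0.017773×67) ≈ 0.3040.
At steady state, accumulation factor R = 1/(1 − e^(−kτ)) ≈ 1.4368.
Single-dose peak C₀ = D/Vd = 441/6 ≈ 73.500 mcg/mL.
Cmax,ss = C₀/(1 − f) ≈ 73.500/0.6960 ≈ 105.603 mcg/mL.
Peak 105.6 mcg/mL vs MTC 87 mcg/mL: exceeds toxic threshold.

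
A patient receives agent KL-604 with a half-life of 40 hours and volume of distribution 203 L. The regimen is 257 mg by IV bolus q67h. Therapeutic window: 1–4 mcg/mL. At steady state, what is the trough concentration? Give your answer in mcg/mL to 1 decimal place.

τ/t½ = 67/40 ≈ 1.675, so fraction remaining f = (1/2)^(67/40) ≈ 0.3132.
Accumulation ratio R = 1/(1 − f) ≈ 1/0.6868 ≈ 1.4560.
Single-dose peak C₀ = D/Vd = 257/203 ≈ 1.266 mcg/mL.
Cmax,ss = C₀/(1 − f) ≈ 1.266/0.6868 ≈ 1.843 mcg/mL.
Steady-state trough Cmin,ss = Cmax,ss·f ≈ 1.843 × 0.3132 ≈ 0.577 mcg/mL.
Trough 0.6 mcg/mL vs MEC 1 mcg/mL: subtherapeutic.

0.6 mcg/mL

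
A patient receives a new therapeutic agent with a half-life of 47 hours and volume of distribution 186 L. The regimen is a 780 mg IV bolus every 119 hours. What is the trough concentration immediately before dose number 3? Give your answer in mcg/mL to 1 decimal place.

f = (1/2)^(τ/t½) = (1/2)^(119/47) ≈ 0.1729.
C₀ = D/Vd = 780/186 ≈ 4.194 mcg/mL.
Before the 3rd dose, 2 doses have been given. Superposition: Cmin = C₀·(f + f²).
≈ 4.194 × (0.1729 + 0.0299) ≈ 4.194 × 0.2028 ≈ 0.851 mcg/mL.

0.9 mcg/mL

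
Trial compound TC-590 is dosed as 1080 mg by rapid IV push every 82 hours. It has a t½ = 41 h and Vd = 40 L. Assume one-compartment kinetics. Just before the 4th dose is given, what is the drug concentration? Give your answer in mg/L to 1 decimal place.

8.9 mg/L

f = (1/2)^(τ/t½) = (1/2)^(82/41) ≈ 0.2500.
C₀ = D/Vd = 1080/40 ≈ 27.000 mg/L.
Before the 4th dose, 3 doses have been given. Superposition: Cmin = C₀·(f + f² + … + f^3).
≈ 27.000 × (0.2500 + 0.0625 + 0.0156) ≈ 27.000 × 0.3281 ≈ 8.859 mg/L.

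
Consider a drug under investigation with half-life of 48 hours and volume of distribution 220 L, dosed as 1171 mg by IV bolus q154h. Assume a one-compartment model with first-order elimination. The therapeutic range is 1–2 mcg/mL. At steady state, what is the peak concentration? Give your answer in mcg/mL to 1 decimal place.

6.0 mcg/mL

Over one 154-h interval, 154/48 ≈ 3.2083 half-lives elapse, leaving f ≈ 0.1082 of each dose.
Accumulation ratio R = 1/(1 − f) ≈ 1/0.8918 ≈ 1.1213.
Single-dose peak C₀ = D/Vd = 1171/220 ≈ 5.323 mcg/mL.
Steady-state peak Cmax,ss = C₀·R ≈ 5.323 × 1.1213 ≈ 5.969 mcg/mL.
Peak 6.0 mcg/mL vs MTC 2 mcg/mL: exceeds toxic threshold.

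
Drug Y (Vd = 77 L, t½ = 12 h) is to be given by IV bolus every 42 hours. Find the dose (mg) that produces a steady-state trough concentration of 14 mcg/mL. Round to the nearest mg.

11118 mg

τ/t½ = 42/12 ≈ 3.5, so f = (1/2)^(42/12) ≈ 0.088388.
Cmin,ss = (D/Vd)·f/(1−f), so D = Cmin,ss·Vd·(1−f)/f.
D = 14 × 77 × (1−f)/f ≈ 14 × 77 × 10.31375 ≈ 11118.22 mg.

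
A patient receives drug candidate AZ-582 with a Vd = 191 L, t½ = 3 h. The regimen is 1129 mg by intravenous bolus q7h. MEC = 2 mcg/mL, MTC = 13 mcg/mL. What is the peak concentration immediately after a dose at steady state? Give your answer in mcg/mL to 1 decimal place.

7.4 mcg/mL

k = ln2/t½ = ln2/3 ≈ 0.231049 h⁻¹; fraction remaining f = e^(−kτ) = e^(−0.231049×7) ≈ 0.1984.
Accumulation ratio R = 1/(1 − f) ≈ 1/0.8016 ≈ 1.2475.
Single-dose peak C₀ = D/Vd = 1129/191 ≈ 5.911 mcg/mL.
Steady-state peak Cmax,ss = C₀·R ≈ 5.911 × 1.2475 ≈ 7.374 mcg/mL.
Peak 7.4 mcg/mL vs MTC 13 mcg/mL: below toxic threshold.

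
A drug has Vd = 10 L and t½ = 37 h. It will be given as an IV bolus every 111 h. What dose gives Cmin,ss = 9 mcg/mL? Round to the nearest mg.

τ/t½ = 111/37 ≈ 3, so f = (1/2)^(111/37) ≈ 0.125000.
Cmin,ss = (D/Vd)·f/(1−f), so D = Cmin,ss·Vd·(1−f)/f.
D = 9 × 10 × (1−f)/f ≈ 9 × 10 × 7.00000 ≈ 630.00 mg.

630 mg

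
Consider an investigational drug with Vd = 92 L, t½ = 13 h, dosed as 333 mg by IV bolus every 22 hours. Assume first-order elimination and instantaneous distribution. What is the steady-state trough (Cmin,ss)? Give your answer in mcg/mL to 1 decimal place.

τ/t½ = 22/13 ≈ 1.6923, so fraction remaining f = (1/2)^(22/13) ≈ 0.3094.
Accumulation ratio R = 1/(1 − f) ≈ 1/0.6906 ≈ 1.4480.
Each bolus raises the concentration by D/Vd = 333/92 ≈ 3.620 mcg/mL.
Cmax,ss = C₀/(1 − f) ≈ 3.620/0.6906 ≈ 5.242 mcg/mL.
One interval later, Cmin,ss = Cmax,ss·e^(−kτ) ≈ 5.242 × 0.3094 ≈ 1.622 mcg/mL.

1.6 mcg/mL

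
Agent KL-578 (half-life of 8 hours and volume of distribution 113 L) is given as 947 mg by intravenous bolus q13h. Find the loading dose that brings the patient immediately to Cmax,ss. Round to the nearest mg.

1401 mg

f = (1/2)^(13/8) ≈ 0.324210; accumulation ratio R = 1/(1−f) ≈ 1.47975.
Loading dose to hit Cmax,ss on first dose: D_load = D_maint·R ≈ 947 × 1.47975 ≈ 1401.32 mg.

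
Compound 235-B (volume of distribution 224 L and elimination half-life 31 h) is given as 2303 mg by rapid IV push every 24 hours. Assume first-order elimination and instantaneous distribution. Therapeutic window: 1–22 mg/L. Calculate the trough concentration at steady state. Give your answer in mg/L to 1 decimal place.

14.5 mg/L

Over one 24-h interval, 24/31 ≈ 0.77419 half-lives elapse, leaving f ≈ 0.5847 of each dose.
Each bolus raises the concentration by D/Vd = 2303/224 ≈ 10.281 mg/L.
Steady-state trough Cmin,ss = C₀·f/(1−f) ≈ 10.281 × 0.5847/0.4153 ≈ 14.475 mg/L.
Trough 14.5 mg/L vs MEC 1 mg/L: adequate.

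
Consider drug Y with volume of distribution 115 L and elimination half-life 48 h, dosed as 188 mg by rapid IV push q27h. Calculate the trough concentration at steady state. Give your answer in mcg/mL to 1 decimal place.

Over one 27-h interval, 27/48 ≈ 0.5625 half-lives elapse, leaving f ≈ 0.6771 of each dose.
At steady state, accumulation factor R = 1/(1 − e^(−kτ)) ≈ 3.0969.
Each bolus raises the concentration by D/Vd = 188/115 ≈ 1.635 mcg/mL.
Steady-state peak Cmax,ss = C₀·R ≈ 1.635 × 3.0969 ≈ 5.063 mcg/mL.
Steady-state trough Cmin,ss = Cmax,ss·f ≈ 5.063 × 0.6771 ≈ 3.428 mcg/mL.

3.4 mcg/mL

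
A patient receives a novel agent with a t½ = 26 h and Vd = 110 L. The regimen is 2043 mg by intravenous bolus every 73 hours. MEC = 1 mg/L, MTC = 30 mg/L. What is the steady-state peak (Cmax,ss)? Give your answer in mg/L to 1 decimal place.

Over one 73-h interval, 73/26 ≈ 2.8077 half-lives elapse, leaving f ≈ 0.1428 of each dose.
At steady state, accumulation factor R = 1/(1 − e^(−kτ)) ≈ 1.1666.
Single-dose peak C₀ = D/Vd = 2043/110 ≈ 18.573 mg/L.
Steady-state peak Cmax,ss = C₀·R ≈ 18.573 × 1.1666 ≈ 21.667 mg/L.
Peak 21.7 mg/L vs MTC 30 mg/L: below toxic threshold.

21.7 mg/L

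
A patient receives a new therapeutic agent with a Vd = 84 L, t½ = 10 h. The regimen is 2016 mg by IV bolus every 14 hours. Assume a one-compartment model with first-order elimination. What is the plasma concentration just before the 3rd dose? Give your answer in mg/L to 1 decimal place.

f = (1/2)^(τ/t½) = (1/2)^(14/10) ≈ 0.3789.
C₀ = D/Vd = 2016/84 ≈ 24.000 mg/L.
Before the 3rd dose, 2 doses have been given. Superposition: Cmin = C₀·(f + f²).
≈ 24.000 × (0.3789 + 0.1436) ≈ 24.000 × 0.5225 ≈ 12.540 mg/L.

12.5 mg/L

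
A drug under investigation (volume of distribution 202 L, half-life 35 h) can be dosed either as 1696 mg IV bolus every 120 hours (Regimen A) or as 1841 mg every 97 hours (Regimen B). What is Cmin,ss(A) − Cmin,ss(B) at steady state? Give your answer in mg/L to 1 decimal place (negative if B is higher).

-0.7 mg/L

Regimen A: f = (1/2)^(120/35) ≈ 0.0929; Cmin,ss = (1696/202)·f/(1−f) ≈ 0.860 mg/L.
Regimen B: f = (1/2)^(97/35) ≈ 0.1465; Cmin,ss = (1841/202)·f/(1−f) ≈ 1.564 mg/L.
Difference ≈ 0.860 − 1.564 ≈ -0.704 mg/L.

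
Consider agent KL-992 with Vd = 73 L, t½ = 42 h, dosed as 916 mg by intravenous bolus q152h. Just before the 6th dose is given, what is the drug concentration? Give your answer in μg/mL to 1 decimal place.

f = (1/2)^(τ/t½) = (1/2)^(152/42) ≈ 0.0814.
C₀ = D/Vd = 916/73 ≈ 12.548 μg/mL.
Before the 6th dose, 5 doses have been given. Superposition: Cmin = C₀·(f + f² + … + f^5).
≈ 12.548 × (0.0814 + 0.0066 + 0.0005 + 0.0000 + 0.0000) ≈ 12.548 × 0.0885 ≈ 1.110 μg/mL.

1.1 μg/mL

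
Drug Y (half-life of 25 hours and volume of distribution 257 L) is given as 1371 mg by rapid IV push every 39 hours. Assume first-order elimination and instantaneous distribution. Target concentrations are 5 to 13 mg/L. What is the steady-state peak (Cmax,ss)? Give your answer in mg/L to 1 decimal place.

8.1 mg/L

τ/t½ = 39/25 ≈ 1.56, so fraction remaining f = (1/2)^(39/25) ≈ 0.3392.
Accumulation ratio R = 1/(1 − f) ≈ 1/0.6608 ≈ 1.5133.
Each bolus raises the concentration by D/Vd = 1371/257 ≈ 5.335 mg/L.
Cmax,ss = C₀/(1 − f) ≈ 5.335/0.6608 ≈ 8.074 mg/L.
Peak 8.1 mg/L vs MTC 13 mg/L: below toxic threshold.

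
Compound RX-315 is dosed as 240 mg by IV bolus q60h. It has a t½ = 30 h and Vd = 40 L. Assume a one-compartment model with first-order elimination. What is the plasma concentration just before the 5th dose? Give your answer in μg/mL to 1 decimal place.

f = (1/2)^(τ/t½) = (1/2)^(60/30) ≈ 0.2500.
C₀ = D/Vd = 240/40 ≈ 6.000 μg/mL.
Before the 5th dose, 4 doses have been given. Superposition: Cmin = C₀·(f + f² + … + f^4).
≈ 6.000 × (0.2500 + 0.0625 + 0.0156 + 0.0039) ≈ 6.000 × 0.3320 ≈ 1.992 μg/mL.

2.0 μg/mL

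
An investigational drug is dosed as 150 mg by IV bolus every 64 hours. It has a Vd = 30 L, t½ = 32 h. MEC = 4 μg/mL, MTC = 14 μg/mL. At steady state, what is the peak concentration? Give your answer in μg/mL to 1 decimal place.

6.7 μg/mL

τ = 64 h = 2 half-lives, so f = (1/2)^2 = 0.25.
Accumulation ratio R = 1/(1 − f) = 1/0.75 = 4/3.
Single-dose peak C₀ = D/Vd = 150/30 = 5 μg/mL.
Steady-state peak Cmax,ss = C₀·R = 5 × 4/3 ≈ 6.667 μg/mL.
Peak 6.7 μg/mL vs MTC 14 μg/mL: below toxic threshold.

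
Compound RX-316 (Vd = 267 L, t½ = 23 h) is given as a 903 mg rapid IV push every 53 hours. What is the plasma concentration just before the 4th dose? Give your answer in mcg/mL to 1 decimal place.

0.9 mcg/mL

f = (1/2)^(τ/t½) = (1/2)^(53/23) ≈ 0.2025.
C₀ = D/Vd = 903/267 ≈ 3.382 mcg/mL.
Before the 4th dose, 3 doses have been given. Superposition: Cmin = C₀·(f + f² + … + f^3).
≈ 3.382 × (0.2025 + 0.0410 + 0.0083) ≈ 3.382 × 0.2518 ≈ 0.852 mcg/mL.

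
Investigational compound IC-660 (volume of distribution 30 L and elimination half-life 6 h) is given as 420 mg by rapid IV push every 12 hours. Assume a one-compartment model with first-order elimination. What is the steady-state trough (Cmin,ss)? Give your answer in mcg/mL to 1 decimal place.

The dosing interval is 2 half-lives, so f = 2^(−2) = 0.25.
At steady state, R = 1/(1 − 0.25) = 4/3.
Single-dose peak C₀ = D/Vd = 420/30 = 14 mcg/mL.
Steady-state peak Cmax,ss = C₀·R = 14 × 4/3 ≈ 18.667 mcg/mL.
Steady-state trough Cmin,ss = Cmax,ss·f ≈ 18.667 × 0.25 ≈ 4.667 mcg/mL.

4.7 mcg/mL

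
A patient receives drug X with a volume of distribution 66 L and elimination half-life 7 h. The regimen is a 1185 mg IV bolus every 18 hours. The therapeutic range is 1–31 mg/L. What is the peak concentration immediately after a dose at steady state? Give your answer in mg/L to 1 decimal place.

21.6 mg/L

k = ln2/t½ = ln2/7 ≈ 0.099021 h⁻¹; fraction remaining f = e^(−kτ) = e^(−0.099021×18) ≈ 0.1682.
At steady state, accumulation factor R = 1/(1 − e^(−kτ)) ≈ 1.2022.
Single-dose peak C₀ = D/Vd = 1185/66 ≈ 17.955 mg/L.
Steady-state peak Cmax,ss = C₀·R ≈ 17.955 × 1.2022 ≈ 21.586 mg/L.
Peak 21.6 mg/L vs MTC 31 mg/L: below toxic threshold.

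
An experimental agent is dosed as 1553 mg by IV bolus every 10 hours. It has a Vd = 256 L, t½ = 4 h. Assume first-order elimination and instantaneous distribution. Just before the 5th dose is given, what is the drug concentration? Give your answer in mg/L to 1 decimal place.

f = (1/2)^(τ/t½) = (1/2)^(10/4) ≈ 0.1768.
C₀ = D/Vd = 1553/256 ≈ 6.066 mg/L.
Before the 5th dose, 4 doses have been given. Superposition: Cmin = C₀·(f + f² + … + f^4).
≈ 6.066 × (0.1768 + 0.0313 + 0.0055 + 0.0010) ≈ 6.066 × 0.2146 ≈ 1.302 mg/L.

1.3 mg/L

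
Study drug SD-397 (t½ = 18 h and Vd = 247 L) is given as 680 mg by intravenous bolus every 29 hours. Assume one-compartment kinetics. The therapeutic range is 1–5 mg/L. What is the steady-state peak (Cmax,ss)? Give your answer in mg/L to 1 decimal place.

4.1 mg/L

τ/t½ = 29/18 ≈ 1.6111, so fraction remaining f = (1/2)^(29/18) ≈ 0.3273.
Accumulation ratio R = 1/(1 − f) ≈ 1/0.6727 ≈ 1.4865.
Single-dose peak C₀ = D/Vd = 680/247 ≈ 2.753 mg/L.
Cmax,ss = C₀/(1 − f) ≈ 2.753/0.6727 ≈ 4.092 mg/L.
Peak 4.1 mg/L vs MTC 5 mg/L: below toxic threshold.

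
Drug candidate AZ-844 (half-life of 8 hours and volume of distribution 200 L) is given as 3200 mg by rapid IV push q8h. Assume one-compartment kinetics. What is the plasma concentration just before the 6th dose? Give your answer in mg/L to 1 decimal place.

f = (1/2)^(τ/t½) = (1/2)^(8/8) ≈ 0.5000.
C₀ = D/Vd = 3200/200 ≈ 16.000 mg/L.
Before the 6th dose, 5 doses have been given. Superposition: Cmin = C₀·(f + f² + … + f^5).
≈ 16.000 × (0.5000 + 0.2500 + 0.1250 + 0.0625 + 0.0313) ≈ 16.000 × 0.9688 ≈ 15.501 mg/L.

15.5 mg/L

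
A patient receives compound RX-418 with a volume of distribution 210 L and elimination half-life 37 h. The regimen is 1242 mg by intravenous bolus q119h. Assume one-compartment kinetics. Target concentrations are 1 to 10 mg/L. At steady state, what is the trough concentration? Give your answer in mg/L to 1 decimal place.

0.7 mg/L

k = ln2/t½ = ln2/37 ≈ 0.018734 h⁻¹; fraction remaining f = e^(−kτ) = e^(−0.018734×119) ≈ 0.1076.
Accumulation ratio R = 1/(1 − f) ≈ 1/0.8924 ≈ 1.1206.
Each bolus raises the concentration by D/Vd = 1242/210 ≈ 5.914 mg/L.
Cmax,ss = C₀/(1 − f) ≈ 5.914/0.8924 ≈ 6.627 mg/L.
One interval later, Cmin,ss = Cmax,ss·e^(−kτ) ≈ 6.627 × 0.1076 ≈ 0.713 mg/L.
Trough 0.7 mg/L vs MEC 1 mg/L: subtherapeutic.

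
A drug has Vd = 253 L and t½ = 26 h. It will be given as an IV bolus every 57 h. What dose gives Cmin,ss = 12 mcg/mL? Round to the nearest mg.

τ/t½ = 57/26 ≈ 2.1923, so f = (1/2)^(57/26) ≈ 0.218801.
Cmin,ss = (D/Vd)·f/(1−f), so D = Cmin,ss·Vd·(1−f)/f.
D = 12 × 253 × (1−f)/f ≈ 12 × 253 × 3.57036 ≈ 10839.61 mg.

10840 mg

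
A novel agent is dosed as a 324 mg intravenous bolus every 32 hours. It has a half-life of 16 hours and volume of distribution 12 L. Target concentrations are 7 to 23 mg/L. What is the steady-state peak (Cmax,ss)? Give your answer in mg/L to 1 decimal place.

The dosing interval is 2 half-lives, so f = 2^(−2) = 0.25.
At steady state, R = 1/(1 − 0.25) = 4/3.
Single-dose peak C₀ = D/Vd = 324/12 = 27 mg/L.
Steady-state peak Cmax,ss = C₀·R = 27 × 4/3 ≈ 36.000 mg/L.
Peak 36.0 mg/L vs MTC 23 mg/L: exceeds toxic threshold.

36.0 mg/L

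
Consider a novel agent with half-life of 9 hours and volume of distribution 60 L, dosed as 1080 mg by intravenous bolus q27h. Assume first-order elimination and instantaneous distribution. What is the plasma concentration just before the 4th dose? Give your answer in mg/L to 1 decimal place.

2.6 mg/L

f = (1/2)^(τ/t½) = (1/2)^(27/9) ≈ 0.1250.
C₀ = D/Vd = 1080/60 ≈ 18.000 mg/L.
Before the 4th dose, 3 doses have been given. Superposition: Cmin = C₀·(f + f² + … + f^3).
≈ 18.000 × (0.1250 + 0.0156 + 0.0020) ≈ 18.000 × 0.1426 ≈ 2.567 mg/L.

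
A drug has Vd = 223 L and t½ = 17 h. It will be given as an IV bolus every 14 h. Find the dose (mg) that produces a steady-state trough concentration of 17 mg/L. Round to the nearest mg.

2918 mg

τ/t½ = 14/17 ≈ 0.82353, so f = (1/2)^(14/17) ≈ 0.565058.
Cmin,ss = (D/Vd)·f/(1−f), so D = Cmin,ss·Vd·(1−f)/f.
D = 17 × 223 × (1−f)/f ≈ 17 × 223 × 0.76973 ≈ 2918.05 mg.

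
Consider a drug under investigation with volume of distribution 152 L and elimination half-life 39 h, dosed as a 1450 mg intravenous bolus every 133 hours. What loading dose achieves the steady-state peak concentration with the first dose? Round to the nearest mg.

1601 mg

f = (1/2)^(133/39) ≈ 0.094061; accumulation ratio R = 1/(1−f) ≈ 1.10383.
Loading dose to hit Cmax,ss on first dose: D_load = D_maint·R ≈ 1450 × 1.10383 ≈ 1600.55 mg.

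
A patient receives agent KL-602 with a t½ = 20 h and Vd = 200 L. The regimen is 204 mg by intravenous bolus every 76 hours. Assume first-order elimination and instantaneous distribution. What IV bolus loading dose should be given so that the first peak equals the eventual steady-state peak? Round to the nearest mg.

f = (1/2)^(76/20) ≈ 0.071794; accumulation ratio R = 1/(1−f) ≈ 1.07735.
Loading dose to hit Cmax,ss on first dose: D_load = D_maint·R ≈ 204 × 1.07735 ≈ 219.78 mg.

220 mg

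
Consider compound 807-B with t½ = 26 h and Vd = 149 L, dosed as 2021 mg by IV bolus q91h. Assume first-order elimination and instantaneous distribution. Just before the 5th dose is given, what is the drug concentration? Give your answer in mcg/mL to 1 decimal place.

f = (1/2)^(τ/t½) = (1/2)^(91/26) ≈ 0.0884.
C₀ = D/Vd = 2021/149 ≈ 13.564 mcg/mL.
Before the 5th dose, 4 doses have been given. Superposition: Cmin = C₀·(f + f² + … + f^4).
≈ 13.564 × (0.0884 + 0.0078 + 0.0007 + 0.0001) ≈ 13.564 × 0.0970 ≈ 1.316 mcg/mL.

1.3 mcg/mL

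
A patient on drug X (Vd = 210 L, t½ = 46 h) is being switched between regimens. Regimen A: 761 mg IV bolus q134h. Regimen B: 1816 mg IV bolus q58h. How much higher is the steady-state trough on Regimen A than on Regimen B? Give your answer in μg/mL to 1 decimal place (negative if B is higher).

-5.6 μg/mL

Regimen A: f = (1/2)^(134/46) ≈ 0.1328; Cmin,ss = (761/210)·f/(1−f) ≈ 0.555 μg/mL.
Regimen B: f = (1/2)^(58/46) ≈ 0.4173; Cmin,ss = (1816/210)·f/(1−f) ≈ 6.193 μg/mL.
Difference ≈ 0.555 − 6.193 ≈ -5.638 μg/mL.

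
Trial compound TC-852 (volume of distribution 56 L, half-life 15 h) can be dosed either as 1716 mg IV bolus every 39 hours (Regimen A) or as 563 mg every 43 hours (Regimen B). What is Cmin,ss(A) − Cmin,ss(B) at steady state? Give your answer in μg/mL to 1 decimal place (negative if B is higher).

Regimen A: f = (1/2)^(39/15) ≈ 0.1649; Cmin,ss = (1716/56)·f/(1−f) ≈ 6.051 μg/mL.
Regimen B: f = (1/2)^(43/15) ≈ 0.1371; Cmin,ss = (563/56)·f/(1−f) ≈ 1.597 μg/mL.
Difference ≈ 6.051 − 1.597 ≈ 4.454 μg/mL.

4.5 μg/mL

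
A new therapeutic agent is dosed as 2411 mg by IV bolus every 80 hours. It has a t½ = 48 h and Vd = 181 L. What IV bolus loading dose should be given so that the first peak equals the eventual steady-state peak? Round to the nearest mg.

3520 mg

f = (1/2)^(80/48) ≈ 0.314980; accumulation ratio R = 1/(1−f) ≈ 1.45981.
Loading dose to hit Cmax,ss on first dose: D_load = D_maint·R ≈ 2411 × 1.45981 ≈ 3519.60 mg.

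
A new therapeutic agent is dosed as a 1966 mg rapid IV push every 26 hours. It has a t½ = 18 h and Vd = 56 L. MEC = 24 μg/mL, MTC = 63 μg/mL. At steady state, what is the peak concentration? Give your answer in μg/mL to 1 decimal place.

55.5 μg/mL

k = ln2/t½ = ln2/18 ≈ 0.038508 h⁻¹; fraction remaining f = e^(−kτ) = e^(−0.038508×26) ≈ 0.3674.
At steady state, accumulation factor R = 1/(1 − e^(−kτ)) ≈ 1.5808.
Single-dose peak C₀ = D/Vd = 1966/56 ≈ 35.107 μg/mL.
Steady-state peak Cmax,ss = C₀·R ≈ 35.107 × 1.5808 ≈ 55.497 μg/mL.
Peak 55.5 μg/mL vs MTC 63 μg/mL: below toxic threshold.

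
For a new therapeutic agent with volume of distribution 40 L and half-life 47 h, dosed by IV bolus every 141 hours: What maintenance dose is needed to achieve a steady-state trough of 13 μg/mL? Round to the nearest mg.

3640 mg

τ/t½ = 141/47 ≈ 3, so f = (1/2)^(141/47) ≈ 0.125000.
Cmin,ss = (D/Vd)·f/(1−f), so D = Cmin,ss·Vd·(1−f)/f.
D = 13 × 40 × (1−f)/f ≈ 13 × 40 × 7.00000 ≈ 3640.00 mg.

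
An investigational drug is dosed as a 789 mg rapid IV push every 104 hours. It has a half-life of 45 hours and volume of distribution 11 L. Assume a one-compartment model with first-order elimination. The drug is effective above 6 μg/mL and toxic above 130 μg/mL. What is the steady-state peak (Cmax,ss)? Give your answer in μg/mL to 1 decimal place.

τ/t½ = 104/45 ≈ 2.3111, so fraction remaining f = (1/2)^(104/45) ≈ 0.2015.
Accumulation ratio R = 1/(1 − f) ≈ 1/0.7985 ≈ 1.2523.
Single-dose peak C₀ = D/Vd = 789/11 ≈ 71.727 μg/mL.
Steady-state peak Cmax,ss = C₀·R ≈ 71.727 × 1.2523 ≈ 89.824 μg/mL.
Peak 89.8 μg/mL vs MTC 130 μg/mL: below toxic threshold.

89.8 μg/mL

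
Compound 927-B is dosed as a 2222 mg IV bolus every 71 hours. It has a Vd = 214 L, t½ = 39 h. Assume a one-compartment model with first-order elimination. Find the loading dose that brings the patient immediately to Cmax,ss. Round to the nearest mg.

3100 mg

f = (1/2)^(71/39) ≈ 0.283120; accumulation ratio R = 1/(1−f) ≈ 1.39493.
Loading dose to hit Cmax,ss on first dose: D_load = D_maint·R ≈ 2222 × 1.39493 ≈ 3099.53 mg.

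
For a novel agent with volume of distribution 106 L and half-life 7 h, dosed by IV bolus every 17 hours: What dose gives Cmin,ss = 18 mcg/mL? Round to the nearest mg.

τ/t½ = 17/7 ≈ 2.4286, so f = (1/2)^(17/7) ≈ 0.185749.
Cmin,ss = (D/Vd)·f/(1−f), so D = Cmin,ss·Vd·(1−f)/f.
D = 18 × 106 × (1−f)/f ≈ 18 × 106 × 4.38361 ≈ 8363.93 mg.

8364 mg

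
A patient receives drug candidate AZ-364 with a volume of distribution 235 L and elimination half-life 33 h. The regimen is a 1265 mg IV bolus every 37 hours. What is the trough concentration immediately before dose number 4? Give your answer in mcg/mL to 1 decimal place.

f = (1/2)^(τ/t½) = (1/2)^(37/33) ≈ 0.4597.
C₀ = D/Vd = 1265/235 ≈ 5.383 mcg/mL.
Before the 4th dose, 3 doses have been given. Superposition: Cmin = C₀·(f + f² + … + f^3).
≈ 5.383 × (0.4597 + 0.2113 + 0.0971) ≈ 5.383 × 0.7681 ≈ 4.135 mcg/mL.

4.1 mcg/mL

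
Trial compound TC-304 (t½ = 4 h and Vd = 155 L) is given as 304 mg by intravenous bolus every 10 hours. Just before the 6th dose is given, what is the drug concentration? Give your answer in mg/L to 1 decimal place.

f = (1/2)^(τ/t½) = (1/2)^(10/4) ≈ 0.1768.
C₀ = D/Vd = 304/155 ≈ 1.961 mg/L.
Before the 6th dose, 5 doses have been given. Superposition: Cmin = C₀·(f + f² + … + f^5).
≈ 1.961 × (0.1768 + 0.0313 + 0.0055 + 0.0010 + 0.0002) ≈ 1.961 × 0.2148 ≈ 0.421 mg/L.

0.4 mg/L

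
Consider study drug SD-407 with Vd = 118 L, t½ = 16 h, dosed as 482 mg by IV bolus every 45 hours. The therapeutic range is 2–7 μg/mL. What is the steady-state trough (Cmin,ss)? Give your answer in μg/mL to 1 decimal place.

0.7 μg/mL

k = ln2/t½ = ln2/16 ≈ 0.043322 h⁻¹; fraction remaining f = e^(−kτ) = e^(−0.043322×45) ≈ 0.1423.
At steady state, accumulation factor R = 1/(1 − e^(−kτ)) ≈ 1.1659.
Single-dose peak C₀ = D/Vd = 482/118 ≈ 4.085 μg/mL.
Cmax,ss = C₀/(1 − f) ≈ 4.085/0.8577 ≈ 4.763 μg/mL.
Steady-state trough Cmin,ss = Cmax,ss·f ≈ 4.763 × 0.1423 ≈ 0.678 μg/mL.
Trough 0.7 μg/mL vs MEC 2 μg/mL: subtherapeutic.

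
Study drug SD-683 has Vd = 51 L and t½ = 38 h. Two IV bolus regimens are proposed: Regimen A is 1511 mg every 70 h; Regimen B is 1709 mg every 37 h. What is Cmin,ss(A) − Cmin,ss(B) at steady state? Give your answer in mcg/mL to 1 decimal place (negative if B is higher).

-23.3 mcg/mL

Regimen A: f = (1/2)^(70/38) ≈ 0.2789; Cmin,ss = (1511/51)·f/(1−f) ≈ 11.459 mcg/mL.
Regimen B: f = (1/2)^(37/38) ≈ 0.5092; Cmin,ss = (1709/51)·f/(1−f) ≈ 34.766 mcg/mL.
Difference ≈ 11.459 − 34.766 ≈ -23.307 mcg/mL.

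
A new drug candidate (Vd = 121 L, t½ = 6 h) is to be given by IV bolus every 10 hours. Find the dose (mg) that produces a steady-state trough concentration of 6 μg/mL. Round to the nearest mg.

τ/t½ = 10/6 ≈ 1.6667, so f = (1/2)^(10/6) ≈ 0.314980.
Cmin,ss = (D/Vd)·f/(1−f), so D = Cmin,ss·Vd·(1−f)/f.
D = 6 × 121 × (1−f)/f ≈ 6 × 121 × 2.17480 ≈ 1578.90 mg.

1579 mg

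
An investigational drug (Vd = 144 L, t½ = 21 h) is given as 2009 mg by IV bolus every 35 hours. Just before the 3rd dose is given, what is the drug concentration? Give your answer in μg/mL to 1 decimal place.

5.8 μg/mL

f = (1/2)^(τ/t½) = (1/2)^(35/21) ≈ 0.3150.
C₀ = D/Vd = 2009/144 ≈ 13.951 μg/mL.
Before the 3rd dose, 2 doses have been given. Superposition: Cmin = C₀·(f + f²).
≈ 13.951 × (0.3150 + 0.0992) ≈ 13.951 × 0.4142 ≈ 5.779 μg/mL.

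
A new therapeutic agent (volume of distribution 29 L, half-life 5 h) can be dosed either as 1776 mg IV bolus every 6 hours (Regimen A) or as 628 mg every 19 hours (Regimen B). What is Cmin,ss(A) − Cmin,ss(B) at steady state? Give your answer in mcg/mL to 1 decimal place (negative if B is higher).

Regimen A: f = (1/2)^(6/5) ≈ 0.4353; Cmin,ss = (1776/29)·f/(1−f) ≈ 47.208 mcg/mL.
Regimen B: f = (1/2)^(19/5) ≈ 0.0718; Cmin,ss = (628/29)·f/(1−f) ≈ 1.675 mcg/mL.
Difference ≈ 47.208 − 1.675 ≈ 45.533 mcg/mL.

45.5 mcg/mL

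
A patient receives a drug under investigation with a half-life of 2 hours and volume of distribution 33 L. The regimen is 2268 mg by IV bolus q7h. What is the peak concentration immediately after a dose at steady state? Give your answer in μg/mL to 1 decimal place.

75.4 μg/mL

τ/t½ = 7/2 ≈ 3.5, so fraction remaining f = (1/2)^(7/2) ≈ 0.0884.
At steady state, accumulation factor R = 1/(1 − e^(−kτ)) ≈ 1.0970.
Single-dose peak C₀ = D/Vd = 2268/33 ≈ 68.727 μg/mL.
Steady-state peak Cmax,ss = C₀·R ≈ 68.727 × 1.0970 ≈ 75.394 μg/mL.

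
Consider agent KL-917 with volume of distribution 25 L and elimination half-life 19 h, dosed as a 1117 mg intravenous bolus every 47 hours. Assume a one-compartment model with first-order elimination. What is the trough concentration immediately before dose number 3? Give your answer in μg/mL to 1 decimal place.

9.5 μg/mL

f = (1/2)^(τ/t½) = (1/2)^(47/19) ≈ 0.1800.
C₀ = D/Vd = 1117/25 ≈ 44.680 μg/mL.
Before the 3rd dose, 2 doses have been given. Superposition: Cmin = C₀·(f + f²).
≈ 44.680 × (0.1800 + 0.0324) ≈ 44.680 × 0.2124 ≈ 9.490 μg/mL.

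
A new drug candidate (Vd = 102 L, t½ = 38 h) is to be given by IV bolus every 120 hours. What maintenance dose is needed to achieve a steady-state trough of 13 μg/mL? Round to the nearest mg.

τ/t½ = 120/38 ≈ 3.1579, so f = (1/2)^(120/38) ≈ 0.112042.
Cmin,ss = (D/Vd)·f/(1−f), so D = Cmin,ss·Vd·(1−f)/f.
D = 13 × 102 × (1−f)/f ≈ 13 × 102 × 7.92522 ≈ 10508.84 mg.

10509 mg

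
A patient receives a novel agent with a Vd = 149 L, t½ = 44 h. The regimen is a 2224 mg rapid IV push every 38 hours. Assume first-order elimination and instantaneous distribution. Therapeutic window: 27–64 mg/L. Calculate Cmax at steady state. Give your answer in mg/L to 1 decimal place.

33.1 mg/L

τ/t½ = 38/44 ≈ 0.86364, so fraction remaining f = (1/2)^(38/44) ≈ 0.5496.
At steady state, accumulation factor R = 1/(1 − e^(−kτ)) ≈ 2.2202.
Each bolus raises the concentration by D/Vd = 2224/149 ≈ 14.926 mg/L.
Cmax,ss = C₀/(1 − f) ≈ 14.926/0.4504 ≈ 33.139 mg/L.
Peak 33.1 mg/L vs MTC 64 mg/L: below toxic threshold.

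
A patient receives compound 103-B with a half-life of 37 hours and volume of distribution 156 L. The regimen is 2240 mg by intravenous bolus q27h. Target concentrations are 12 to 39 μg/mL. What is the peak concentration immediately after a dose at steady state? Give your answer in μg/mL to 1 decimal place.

36.2 μg/mL

Over one 27-h interval, 27/37 ≈ 0.72973 half-lives elapse, leaving f ≈ 0.6030 of each dose.
At steady state, accumulation factor R = 1/(1 − e^(−kτ)) ≈ 2.5189.
Each bolus raises the concentration by D/Vd = 2240/156 ≈ 14.359 μg/mL.
Steady-state peak Cmax,ss = C₀·R ≈ 14.359 × 2.5189 ≈ 36.169 μg/mL.
Peak 36.2 μg/mL vs MTC 39 μg/mL: below toxic threshold.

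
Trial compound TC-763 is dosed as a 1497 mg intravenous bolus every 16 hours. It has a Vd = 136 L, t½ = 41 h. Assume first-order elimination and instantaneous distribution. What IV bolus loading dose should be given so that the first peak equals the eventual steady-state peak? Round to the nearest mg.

6316 mg

f = (1/2)^(16/41) ≈ 0.763001; accumulation ratio R = 1/(1−f) ≈ 4.21943.
Loading dose to hit Cmax,ss on first dose: D_load = D_maint·R ≈ 1497 × 4.21943 ≈ 6316.49 mg.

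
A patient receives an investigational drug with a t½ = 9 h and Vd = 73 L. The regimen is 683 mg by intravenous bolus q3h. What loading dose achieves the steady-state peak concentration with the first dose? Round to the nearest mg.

f = (1/2)^(3/9) ≈ 0.793701; accumulation ratio R = 1/(1−f) ≈ 4.84733.
Loading dose to hit Cmax,ss on first dose: D_load = D_maint·R ≈ 683 × 4.84733 ≈ 3310.73 mg.

3311 mg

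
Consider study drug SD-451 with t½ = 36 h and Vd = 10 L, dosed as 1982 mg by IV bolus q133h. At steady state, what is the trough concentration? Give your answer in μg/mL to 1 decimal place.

16.6 μg/mL

Over one 133-h interval, 133/36 ≈ 3.6944 half-lives elapse, leaving f ≈ 0.0772 of each dose.
Each bolus raises the concentration by D/Vd = 1982/10 ≈ 198.200 μg/mL.
Steady-state trough Cmin,ss = C₀·f/(1−f) ≈ 198.200 × 0.0772/0.9228 ≈ 16.581 μg/mL.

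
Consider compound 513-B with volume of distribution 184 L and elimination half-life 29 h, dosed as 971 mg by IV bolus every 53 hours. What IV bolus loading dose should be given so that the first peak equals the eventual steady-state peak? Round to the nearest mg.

1352 mg

f = (1/2)^(53/29) ≈ 0.281736; accumulation ratio R = 1/(1−f) ≈ 1.39225.
Loading dose to hit Cmax,ss on first dose: D_load = D_maint·R ≈ 971 × 1.39225 ≈ 1351.87 mg.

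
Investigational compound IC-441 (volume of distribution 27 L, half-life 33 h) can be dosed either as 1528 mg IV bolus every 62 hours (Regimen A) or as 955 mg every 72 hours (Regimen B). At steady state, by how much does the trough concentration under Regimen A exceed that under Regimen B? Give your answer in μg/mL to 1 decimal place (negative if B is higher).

11.1 μg/mL

Regimen A: f = (1/2)^(62/33) ≈ 0.2719; Cmin,ss = (1528/27)·f/(1−f) ≈ 21.134 μg/mL.
Regimen B: f = (1/2)^(72/33) ≈ 0.2204; Cmin,ss = (955/27)·f/(1−f) ≈ 10.000 μg/mL.
Difference ≈ 21.134 − 10.000 ≈ 11.134 μg/mL.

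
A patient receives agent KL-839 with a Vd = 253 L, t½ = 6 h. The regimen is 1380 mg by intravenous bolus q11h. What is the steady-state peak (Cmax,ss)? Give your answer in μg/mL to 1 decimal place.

7.6 μg/mL

k = ln2/t½ = ln2/6 ≈ 0.115525 h⁻¹; fraction remaining f = e^(−kτ) = e^(−0.115525×11) ≈ 0.2806.
Accumulation ratio R = 1/(1 − f) ≈ 1/0.7194 ≈ 1.3900.
Each bolus raises the concentration by D/Vd = 1380/253 ≈ 5.455 μg/mL.
Steady-state peak Cmax,ss = C₀·R ≈ 5.455 × 1.3900 ≈ 7.582 μg/mL.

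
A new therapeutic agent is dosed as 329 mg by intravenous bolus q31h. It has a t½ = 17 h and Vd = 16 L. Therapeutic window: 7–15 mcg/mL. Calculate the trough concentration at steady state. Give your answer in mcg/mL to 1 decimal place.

8.1 mcg/mL

τ/t½ = 31/17 ≈ 1.8235, so fraction remaining f = (1/2)^(31/17) ≈ 0.2825.
Accumulation ratio R = 1/(1 − f) ≈ 1/0.7175 ≈ 1.3937.
Each bolus raises the concentration by D/Vd = 329/16 ≈ 20.562 mcg/mL.
Steady-state peak Cmax,ss = C₀·R ≈ 20.562 × 1.3937 ≈ 28.657 mcg/mL.
One interval later, Cmin,ss = Cmax,ss·e^(−kτ) ≈ 28.657 × 0.2825 ≈ 8.096 mcg/mL.
Trough 8.1 mcg/mL vs MEC 7 mcg/mL: adequate.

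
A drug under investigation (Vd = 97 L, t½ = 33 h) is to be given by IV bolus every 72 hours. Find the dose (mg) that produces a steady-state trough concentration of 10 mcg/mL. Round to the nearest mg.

3431 mg

τ/t½ = 72/33 ≈ 2.1818, so f = (1/2)^(72/33) ≈ 0.220398.
Cmin,ss = (D/Vd)·f/(1−f), so D = Cmin,ss·Vd·(1−f)/f.
D = 10 × 97 × (1−f)/f ≈ 10 × 97 × 3.53725 ≈ 3431.13 mg.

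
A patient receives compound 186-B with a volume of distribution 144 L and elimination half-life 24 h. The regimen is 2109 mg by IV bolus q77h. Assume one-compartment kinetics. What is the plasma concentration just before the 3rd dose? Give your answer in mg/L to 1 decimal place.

f = (1/2)^(τ/t½) = (1/2)^(77/24) ≈ 0.1082.
C₀ = D/Vd = 2109/144 ≈ 14.646 mg/L.
Before the 3rd dose, 2 doses have been given. Superposition: Cmin = C₀·(f + f²).
≈ 14.646 × (0.1082 + 0.0117) ≈ 14.646 × 0.1199 ≈ 1.756 mg/L.

1.8 mg/L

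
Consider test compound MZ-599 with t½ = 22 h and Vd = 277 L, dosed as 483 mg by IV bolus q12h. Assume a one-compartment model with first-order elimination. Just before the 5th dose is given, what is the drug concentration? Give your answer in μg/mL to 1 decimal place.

f = (1/2)^(τ/t½) = (1/2)^(12/22) ≈ 0.6852.
C₀ = D/Vd = 483/277 ≈ 1.744 μg/mL.
Before the 5th dose, 4 doses have been given. Superposition: Cmin = C₀·(f + f² + … + f^4).
≈ 1.744 × (0.6852 + 0.4695 + 0.3217 + 0.2204) ≈ 1.744 × 1.6968 ≈ 2.959 μg/mL.

3.0 μg/mL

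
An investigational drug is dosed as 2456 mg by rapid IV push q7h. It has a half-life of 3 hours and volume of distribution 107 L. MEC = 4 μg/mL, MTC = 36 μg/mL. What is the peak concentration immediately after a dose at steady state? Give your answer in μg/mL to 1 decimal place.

28.6 μg/mL

k = ln2/t½ = ln2/3 ≈ 0.231049 h⁻¹; fraction remaining f = e^(−kτ) = e^(−0.231049×7) ≈ 0.1984.
Accumulation ratio R = 1/(1 − f) ≈ 1/0.8016 ≈ 1.2475.
Single-dose peak C₀ = D/Vd = 2456/107 ≈ 22.953 μg/mL.
Steady-state peak Cmax,ss = C₀·R ≈ 22.953 × 1.2475 ≈ 28.634 μg/mL.
Peak 28.6 μg/mL vs MTC 36 μg/mL: below toxic threshold.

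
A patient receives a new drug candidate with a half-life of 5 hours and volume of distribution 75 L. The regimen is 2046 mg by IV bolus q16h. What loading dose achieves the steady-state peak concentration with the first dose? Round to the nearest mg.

f = (1/2)^(16/5) ≈ 0.108819; accumulation ratio R = 1/(1−f) ≈ 1.12211.
Loading dose to hit Cmax,ss on first dose: D_load = D_maint·R ≈ 2046 × 1.12211 ≈ 2295.84 mg.

2296 mg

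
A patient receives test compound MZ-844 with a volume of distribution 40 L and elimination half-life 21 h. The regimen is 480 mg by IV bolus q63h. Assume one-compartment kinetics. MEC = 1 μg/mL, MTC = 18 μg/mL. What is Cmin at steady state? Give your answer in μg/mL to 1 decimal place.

1.7 μg/mL

The dosing interval is 3 half-lives, so f = 2^(−3) = 0.125.
Accumulation ratio R = 1/(1 − f) = 1/0.875 = 8/7.
Single-dose peak C₀ = D/Vd = 480/40 = 12 μg/mL.
Steady-state peak Cmax,ss = C₀·R = 12 × 8/7 ≈ 13.714 μg/mL.
Steady-state trough Cmin,ss = Cmax,ss·f ≈ 13.714 × 0.125 ≈ 1.714 μg/mL.
Trough 1.7 μg/mL vs MEC 1 μg/mL: adequate.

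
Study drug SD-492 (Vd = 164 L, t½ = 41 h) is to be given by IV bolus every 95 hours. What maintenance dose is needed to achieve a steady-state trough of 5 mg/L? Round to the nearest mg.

τ/t½ = 95/41 ≈ 2.3171, so f = (1/2)^(95/41) ≈ 0.200674.
Cmin,ss = (D/Vd)·f/(1−f), so D = Cmin,ss·Vd·(1−f)/f.
D = 5 × 164 × (1−f)/f ≈ 5 × 164 × 3.98321 ≈ 3266.23 mg.

3266 mg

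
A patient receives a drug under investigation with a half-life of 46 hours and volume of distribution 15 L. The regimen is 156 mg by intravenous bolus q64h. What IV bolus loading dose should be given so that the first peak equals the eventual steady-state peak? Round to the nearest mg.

252 mg

f = (1/2)^(64/46) ≈ 0.381220; accumulation ratio R = 1/(1−f) ≈ 1.61608.
Loading dose to hit Cmax,ss on first dose: D_load = D_maint·R ≈ 156 × 1.61608 ≈ 252.11 mg.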